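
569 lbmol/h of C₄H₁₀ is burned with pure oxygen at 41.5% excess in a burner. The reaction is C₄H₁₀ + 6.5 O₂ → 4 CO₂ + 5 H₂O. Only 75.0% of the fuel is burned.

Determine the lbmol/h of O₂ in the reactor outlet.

2460 lbmol/h

Stoichiometric O₂ = 6.5 × 569 = 3698 lbmol/h; O₂ fed = 3698 × 1.415 = 5233 lbmol/h.
Fuel reacted = 0.75 × 569 → ξ = 426.8 lbmol/h.
Outlet (n = n₀ + ν ξ):
  C₄H₁₀: 569 − 1(426.8) = 142.2
  O₂: 5233 − 6.5(426.8) = 2460
  CO₂: 0 + 4(426.8) = 1707
  H₂O: 0 + 5(426.8) = 2134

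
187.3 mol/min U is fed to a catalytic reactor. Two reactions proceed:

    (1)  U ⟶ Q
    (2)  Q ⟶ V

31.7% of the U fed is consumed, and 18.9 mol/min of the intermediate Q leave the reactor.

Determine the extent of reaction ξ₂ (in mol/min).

Conversion of U: U consumed = 1ξ₁ = 0.317 × 187.3 → ξ₁ = 59.37 mol/min.
Q balance: n_Q = 0 + 1ξ₁ − 1ξ₂ = 18.9 → ξ₂ = (1·59.37 − 18.9)/1 = 40.47 mol/min.
Outlet amounts (n = n₀ + Σ ν·ξ):
  U: 187.3 − 1(59.37) = 127.9
  Q: 0 + 1(59.37) − 1(40.47) = 18.9
  V: 0 + 1(40.47) = 40.47

ξ₂ = 40.5 mol/min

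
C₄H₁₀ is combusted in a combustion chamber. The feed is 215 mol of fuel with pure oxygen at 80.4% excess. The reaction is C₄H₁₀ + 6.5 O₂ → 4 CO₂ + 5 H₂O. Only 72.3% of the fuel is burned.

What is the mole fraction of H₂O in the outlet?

Stoichiometric O₂ = 6.5 × 215 = 1398 mol; O₂ fed = 1398 × 1.804 = 2521 mol.
Fuel reacted = 0.723 × 215 → ξ = 155.4 mol.
Outlet (n = n₀ + ν ξ):
  C₄H₁₀: 215 − 1(155.4) = 59.56
  O₂: 2521 − 6.5(155.4) = 1511
  CO₂: 0 + 4(155.4) = 621.8
  H₂O: 0 + 5(155.4) = 777.2
Total out = 2969 mol; y_H₂O = 777.2 / 2969 = 0.2618.

0.262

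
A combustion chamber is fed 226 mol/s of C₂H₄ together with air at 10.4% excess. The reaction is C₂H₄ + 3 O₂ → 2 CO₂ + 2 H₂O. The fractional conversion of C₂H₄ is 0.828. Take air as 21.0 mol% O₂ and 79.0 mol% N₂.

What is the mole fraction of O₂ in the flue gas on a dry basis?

Stoichiometric O₂ = 3 × 226 = 678 mol/s; O₂ fed = 678 × 1.104 = 748.5 mol/s.
N₂ fed = 748.5 × 79/21 = 2816 mol/s.
Fuel reacted = 0.828 × 226 → ξ = 187.1 mol/s.
Outlet (n = n₀ + ν ξ):
  C₂H₄: 226 − 1(187.1) = 38.87
  O₂: 748.5 − 3(187.1) = 187.1
  N₂: 2816 (inert)
  CO₂: 0 + 2(187.1) = 374.3
  H₂O: 0 + 2(187.1) = 374.3
Dry total = 3416 mol/s; y_O₂ (dry) = 187.1 / 3416 = 0.05478.

0.0548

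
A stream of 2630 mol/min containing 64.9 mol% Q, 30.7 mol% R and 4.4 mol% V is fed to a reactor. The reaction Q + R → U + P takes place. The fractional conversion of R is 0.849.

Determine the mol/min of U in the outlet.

685 mol/min

R reacted = 0.849 × 807.4 = 685.5 mol/min; ν_R = −1, so ξ = 685.5/1 = 685.5 mol/min.
Outlet amounts (n = n₀ + ν ξ):
  Q: 1707 − 1(685.5) = 1021
  R: 807.4 − 1(685.5) = 121.9
  U: 0 + 1(685.5) = 685.5
  P: 0 + 1(685.5) = 685.5
  V: 115.7 (inert)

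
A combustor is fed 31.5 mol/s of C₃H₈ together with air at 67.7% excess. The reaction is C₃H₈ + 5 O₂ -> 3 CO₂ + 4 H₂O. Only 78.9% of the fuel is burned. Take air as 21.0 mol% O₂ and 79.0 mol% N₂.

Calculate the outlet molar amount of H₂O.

Stoichiometric O₂ = 5 × 31.5 = 157.5 mol/s; O₂ fed = 157.5 × 1.677 = 264.1 mol/s.
N₂ fed = 264.1 × 79/21 = 993.6 mol/s.
Fuel reacted = 0.789 × 31.5 → ξ = 24.85 mol/s.
Outlet (n = n₀ + ν ξ):
  C₃H₈: 31.5 − 1(24.85) = 6.646
  O₂: 264.1 − 5(24.85) = 139.9
  N₂: 993.6 (inert)
  CO₂: 0 + 3(24.85) = 74.56
  H₂O: 0 + 4(24.85) = 99.41

99.4 mol/s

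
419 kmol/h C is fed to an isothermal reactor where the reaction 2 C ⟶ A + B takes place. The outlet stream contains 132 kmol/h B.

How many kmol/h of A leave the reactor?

For B: n = n₀ + 1ξ → 132 = 0 + 1ξ, giving ξ = 132 kmol/h.
Outlet amounts (n = n₀ + ν ξ):
  C: 419 − 2(132) = 155
  A: 0 + 1(132) = 132
  B: 0 + 1(132) = 132

132 kmol/h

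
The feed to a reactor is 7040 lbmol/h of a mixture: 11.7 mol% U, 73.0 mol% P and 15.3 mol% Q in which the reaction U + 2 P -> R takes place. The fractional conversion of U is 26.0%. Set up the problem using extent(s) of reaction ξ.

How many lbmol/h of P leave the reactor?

4710 lbmol/h

U reacted = 0.26 × 823.7 = 214.2 lbmol/h; ν_U = −1, so ξ = 214.2/1 = 214.2 lbmol/h.
Outlet amounts (n = n₀ + ν ξ):
  U: 823.7 − 1(214.2) = 609.5
  P: 5139 − 2(214.2) = 4711
  R: 0 + 1(214.2) = 214.2
  Q: 1077 (inert)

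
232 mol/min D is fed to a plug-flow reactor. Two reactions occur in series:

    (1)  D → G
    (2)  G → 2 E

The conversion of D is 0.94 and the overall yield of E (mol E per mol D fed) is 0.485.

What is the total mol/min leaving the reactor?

Conversion of D: D consumed = 1ξ₁ = 0.94 × 232 → ξ₁ = 218.1 mol/min.
Yield of E: 2ξ₂ / 232 = 0.485 → ξ₂ = 56.26 mol/min.
Outlet amounts (n = n₀ + Σ ν·ξ):
  D: 232 − 1(218.1) = 13.92
  G: 0 + 1(218.1) − 1(56.26) = 161.8
  E: 0 + 2(56.26) = 112.5
Total out = 13.92 + 161.8 + 112.5 = 288.3 mol/min.

288 mol/min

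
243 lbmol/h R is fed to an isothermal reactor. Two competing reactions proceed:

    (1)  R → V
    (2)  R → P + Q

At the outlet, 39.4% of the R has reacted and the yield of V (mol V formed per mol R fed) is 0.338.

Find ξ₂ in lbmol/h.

Yield of V: 1ξ₁ / 243 = 0.338 → ξ₁ = 82.13 lbmol/h.
Conversion of R: 1ξ₁ + 1ξ₂ = 0.394 × 243 = 95.74 → ξ₂ = 13.61 lbmol/h.
Outlet amounts (n = n₀ + Σ ν·ξ):
  R: 243 − 1(82.13) − 1(13.61) = 147.3
  V: 0 + 1(82.13) = 82.13
  P: 0 + 1(13.61) = 13.61
  Q: 0 + 1(13.61) = 13.61

ξ₂ = 13.6 lbmol/h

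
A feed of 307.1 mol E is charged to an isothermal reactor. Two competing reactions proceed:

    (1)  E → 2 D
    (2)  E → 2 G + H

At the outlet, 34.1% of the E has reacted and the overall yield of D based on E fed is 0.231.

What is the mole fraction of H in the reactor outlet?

Yield of D: 2ξ₁ / 307.1 = 0.231 → ξ₁ = 35.47 mol.
Conversion of E: 1ξ₁ + 1ξ₂ = 0.341 × 307.1 = 104.7 → ξ₂ = 69.25 mol.
Outlet amounts (n = n₀ + Σ ν·ξ):
  E: 307.1 − 1(35.47) − 1(69.25) = 202.4
  D: 0 + 2(35.47) = 70.94
  G: 0 + 2(69.25) = 138.5
  H: 0 + 1(69.25) = 69.25
Total out = 481.1 mol; y_H = 69.25 / 481.1 = 0.144.

0.144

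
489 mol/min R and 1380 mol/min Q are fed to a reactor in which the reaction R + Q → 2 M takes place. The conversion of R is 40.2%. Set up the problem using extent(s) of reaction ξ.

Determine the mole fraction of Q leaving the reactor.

0.633

R reacted = 0.402 × 489 = 196.6 mol/min; ν_R = −1, so ξ = 196.6/1 = 196.6 mol/min.
Outlet amounts (n = n₀ + ν ξ):
  R: 489 − 1(196.6) = 292.4
  Q: 1380 − 1(196.6) = 1183
  M: 0 + 2(196.6) = 393.2
Total out = 1869 mol/min; y_Q = 1183 / 1869 = 0.6332.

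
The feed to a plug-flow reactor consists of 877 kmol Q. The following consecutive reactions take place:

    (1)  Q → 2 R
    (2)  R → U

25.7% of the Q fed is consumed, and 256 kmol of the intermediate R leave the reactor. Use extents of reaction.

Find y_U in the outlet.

Conversion of Q: Q consumed = 1ξ₁ = 0.257 × 877 → ξ₁ = 225.4 kmol.
R balance: n_R = 0 + 2ξ₁ − 1ξ₂ = 256 → ξ₂ = (2·225.4 − 256)/1 = 194.8 kmol.
Outlet amounts (n = n₀ + Σ ν·ξ):
  Q: 877 − 1(225.4) = 651.6
  R: 0 + 2(225.4) − 1(194.8) = 256
  U: 0 + 1(194.8) = 194.8
Total out = 1102 kmol; y_U = 194.8 / 1102 = 0.1767.

0.177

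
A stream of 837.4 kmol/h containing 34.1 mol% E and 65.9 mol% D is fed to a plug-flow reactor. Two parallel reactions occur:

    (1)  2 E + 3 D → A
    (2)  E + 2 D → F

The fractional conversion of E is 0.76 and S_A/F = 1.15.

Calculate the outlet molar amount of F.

Conversion of E: E consumed = 0.76 × 285.6 = 217 kmol/h = 2ξ₁ + 1ξ₂.
Selectivity: 1ξ₁ / (1ξ₂) = 1.15 → ξ₁ = 1.15 ξ₂.
Substitute: (2·1.15 + 1) ξ₂ = 217 → ξ₂ = 65.76 kmol/h, ξ₁ = 75.63 kmol/h.
Outlet amounts (n = n₀ + Σ ν·ξ):
  E: 285.6 − 2(75.63) − 1(65.76) = 68.53
  D: 551.8 − 3(75.63) − 2(65.76) = 193.4
  A: 0 + 1(75.63) = 75.63
  F: 0 + 1(65.76) = 65.76

65.8 kmol/h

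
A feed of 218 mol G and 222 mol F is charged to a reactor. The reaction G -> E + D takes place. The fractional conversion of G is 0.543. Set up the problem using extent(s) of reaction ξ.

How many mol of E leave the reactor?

118 mol

G reacted = 0.543 × 218 = 118.4 mol; ν_G = −1, so ξ = 118.4/1 = 118.4 mol.
Outlet amounts (n = n₀ + ν ξ):
  G: 218 − 1(118.4) = 99.63
  E: 0 + 1(118.4) = 118.4
  D: 0 + 1(118.4) = 118.4
  F: 222 (inert)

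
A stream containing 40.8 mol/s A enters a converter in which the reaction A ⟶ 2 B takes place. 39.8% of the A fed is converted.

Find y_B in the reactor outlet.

0.569

A reacted = 0.398 × 40.8 = 16.24 mol/s; ν_A = −1, so ξ = 16.24/1 = 16.24 mol/s.
Outlet amounts (n = n₀ + ν ξ):
  A: 40.8 − 1(16.24) = 24.56
  B: 0 + 2(16.24) = 32.48
Total out = 57.04 mol/s; y_B = 32.48 / 57.04 = 0.5694.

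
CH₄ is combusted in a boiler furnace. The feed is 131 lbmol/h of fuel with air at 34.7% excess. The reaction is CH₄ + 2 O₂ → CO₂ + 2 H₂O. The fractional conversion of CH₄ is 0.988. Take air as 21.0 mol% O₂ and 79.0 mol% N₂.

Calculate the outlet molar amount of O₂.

94.1 lbmol/h

Stoichiometric O₂ = 2 × 131 = 262 lbmol/h; O₂ fed = 262 × 1.347 = 352.9 lbmol/h.
N₂ fed = 352.9 × 79/21 = 1328 lbmol/h.
Fuel reacted = 0.988 × 131 → ξ = 129.4 lbmol/h.
Outlet (n = n₀ + ν ξ):
  CH₄: 131 − 1(129.4) = 1.572
  O₂: 352.9 − 2(129.4) = 94.06
  N₂: 1328 (inert)
  CO₂: 0 + 1(129.4) = 129.4
  H₂O: 0 + 2(129.4) = 258.9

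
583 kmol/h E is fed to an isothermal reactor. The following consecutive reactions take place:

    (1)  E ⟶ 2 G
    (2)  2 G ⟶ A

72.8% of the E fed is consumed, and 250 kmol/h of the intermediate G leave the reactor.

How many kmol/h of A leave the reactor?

Conversion of E: E consumed = 1ξ₁ = 0.728 × 583 → ξ₁ = 424.4 kmol/h.
G balance: n_G = 0 + 2ξ₁ − 2ξ₂ = 250 → ξ₂ = (2·424.4 − 250)/2 = 299.4 kmol/h.
Outlet amounts (n = n₀ + Σ ν·ξ):
  E: 583 − 1(424.4) = 158.6
  G: 0 + 2(424.4) − 2(299.4) = 250
  A: 0 + 1(299.4) = 299.4

299 kmol/h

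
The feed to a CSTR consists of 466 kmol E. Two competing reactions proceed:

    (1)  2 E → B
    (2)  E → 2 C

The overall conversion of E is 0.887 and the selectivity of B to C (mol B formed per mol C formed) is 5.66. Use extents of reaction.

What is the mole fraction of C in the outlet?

0.122

Conversion of E: E consumed = 0.887 × 466 = 413.3 kmol = 2ξ₁ + 1ξ₂.
Selectivity: 1ξ₁ / (2ξ₂) = 5.66 → ξ₁ = 11.32 ξ₂.
Substitute: (2·11.32 + 1) ξ₂ = 413.3 → ξ₂ = 17.48 kmol, ξ₁ = 197.9 kmol.
Outlet amounts (n = n₀ + Σ ν·ξ):
  E: 466 − 2(197.9) − 1(17.48) = 52.66
  B: 0 + 1(197.9) = 197.9
  C: 0 + 2(17.48) = 34.97
Total out = 285.6 kmol; y_C = 34.97 / 285.6 = 0.1225.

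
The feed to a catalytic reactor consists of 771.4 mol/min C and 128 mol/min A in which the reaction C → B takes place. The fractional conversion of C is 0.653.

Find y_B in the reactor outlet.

C reacted = 0.653 × 771.4 = 503.7 mol/min; ν_C = −1, so ξ = 503.7/1 = 503.7 mol/min.
Outlet amounts (n = n₀ + ν ξ):
  C: 771.4 − 1(503.7) = 267.7
  B: 0 + 1(503.7) = 503.7
  A: 128 (inert)
Total out = 899.4 mol/min; y_B = 503.7 / 899.4 = 0.5601.

0.56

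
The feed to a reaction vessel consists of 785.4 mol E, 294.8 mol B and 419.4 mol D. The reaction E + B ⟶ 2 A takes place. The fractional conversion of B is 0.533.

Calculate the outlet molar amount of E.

628 mol

B reacted = 0.533 × 294.8 = 157.1 mol; ν_B = −1, so ξ = 157.1/1 = 157.1 mol.
Outlet amounts (n = n₀ + ν ξ):
  E: 785.4 − 1(157.1) = 628.3
  B: 294.8 − 1(157.1) = 137.7
  A: 0 + 2(157.1) = 314.3
  D: 419.4 (inert)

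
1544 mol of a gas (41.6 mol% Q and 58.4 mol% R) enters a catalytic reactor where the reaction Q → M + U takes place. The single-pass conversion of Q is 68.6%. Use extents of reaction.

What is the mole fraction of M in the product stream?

0.222

Q reacted = 0.686 × 642.3 = 440.6 mol; ν_Q = −1, so ξ = 440.6/1 = 440.6 mol.
Outlet amounts (n = n₀ + ν ξ):
  Q: 642.3 − 1(440.6) = 201.7
  M: 0 + 1(440.6) = 440.6
  U: 0 + 1(440.6) = 440.6
  R: 901.7 (inert)
Total out = 1985 mol; y_M = 440.6 / 1985 = 0.222.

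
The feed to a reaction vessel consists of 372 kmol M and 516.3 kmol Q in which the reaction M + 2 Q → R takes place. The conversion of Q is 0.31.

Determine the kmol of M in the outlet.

292 kmol

Q reacted = 0.31 × 516.3 = 160.1 kmol; ν_Q = −2, so ξ = 160.1/2 = 80.03 kmol.
Outlet amounts (n = n₀ + ν ξ):
  M: 372 − 1(80.03) = 292
  Q: 516.3 − 2(80.03) = 356.2
  R: 0 + 1(80.03) = 80.03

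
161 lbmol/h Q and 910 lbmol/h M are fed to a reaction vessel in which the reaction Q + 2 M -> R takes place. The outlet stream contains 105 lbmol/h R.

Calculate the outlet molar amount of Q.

For R: n = n₀ + 1ξ → 105 = 0 + 1ξ, giving ξ = 105 lbmol/h.
Outlet amounts (n = n₀ + ν ξ):
  Q: 161 − 1(105) = 56
  M: 910 − 2(105) = 700
  R: 0 + 1(105) = 105

56 lbmol/h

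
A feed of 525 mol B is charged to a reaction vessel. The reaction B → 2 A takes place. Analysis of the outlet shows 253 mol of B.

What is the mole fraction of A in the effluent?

0.683

For B: n = n₀ − 1ξ → 253 = 525 − 1ξ, giving ξ = 272 mol.
Outlet amounts (n = n₀ + ν ξ):
  B: 525 − 1(272) = 253
  A: 0 + 2(272) = 544
Total out = 797 mol; y_A = 544 / 797 = 0.6826.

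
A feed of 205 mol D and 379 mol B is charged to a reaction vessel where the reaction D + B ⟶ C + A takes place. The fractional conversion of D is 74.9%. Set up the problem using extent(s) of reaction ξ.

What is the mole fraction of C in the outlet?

0.263

D reacted = 0.749 × 205 = 153.5 mol; ν_D = −1, so ξ = 153.5/1 = 153.5 mol.
Outlet amounts (n = n₀ + ν ξ):
  D: 205 − 1(153.5) = 51.46
  B: 379 − 1(153.5) = 225.5
  C: 0 + 1(153.5) = 153.5
  A: 0 + 1(153.5) = 153.5
Total out = 584 mol; y_C = 153.5 / 584 = 0.2629.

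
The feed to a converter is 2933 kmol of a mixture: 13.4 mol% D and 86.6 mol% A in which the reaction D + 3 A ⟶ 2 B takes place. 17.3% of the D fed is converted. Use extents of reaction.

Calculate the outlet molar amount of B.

136 kmol

D reacted = 0.173 × 393 = 67.99 kmol; ν_D = −1, so ξ = 67.99/1 = 67.99 kmol.
Outlet amounts (n = n₀ + ν ξ):
  D: 393 − 1(67.99) = 325
  A: 2540 − 3(67.99) = 2336
  B: 0 + 2(67.99) = 136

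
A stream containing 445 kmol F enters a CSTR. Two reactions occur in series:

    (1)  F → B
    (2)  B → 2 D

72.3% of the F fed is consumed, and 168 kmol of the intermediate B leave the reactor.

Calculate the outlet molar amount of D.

307 kmol

Conversion of F: F consumed = 1ξ₁ = 0.723 × 445 → ξ₁ = 321.7 kmol.
B balance: n_B = 0 + 1ξ₁ − 1ξ₂ = 168 → ξ₂ = (1·321.7 − 168)/1 = 153.7 kmol.
Outlet amounts (n = n₀ + Σ ν·ξ):
  F: 445 − 1(321.7) = 123.3
  B: 0 + 1(321.7) − 1(153.7) = 168
  D: 0 + 2(153.7) = 307.5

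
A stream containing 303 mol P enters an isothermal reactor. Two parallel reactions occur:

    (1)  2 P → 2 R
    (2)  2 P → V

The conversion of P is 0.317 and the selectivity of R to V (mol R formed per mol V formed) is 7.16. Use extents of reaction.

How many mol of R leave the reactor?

75.1 mol

Conversion of P: P consumed = 0.317 × 303 = 96.05 mol = 2ξ₁ + 2ξ₂.
Selectivity: 2ξ₁ / (1ξ₂) = 7.16 → ξ₁ = 3.58 ξ₂.
Substitute: (2·3.58 + 2) ξ₂ = 96.05 → ξ₂ = 10.49 mol, ξ₁ = 37.54 mol.
Outlet amounts (n = n₀ + Σ ν·ξ):
  P: 303 − 2(37.54) − 2(10.49) = 206.9
  R: 0 + 2(37.54) = 75.08
  V: 0 + 1(10.49) = 10.49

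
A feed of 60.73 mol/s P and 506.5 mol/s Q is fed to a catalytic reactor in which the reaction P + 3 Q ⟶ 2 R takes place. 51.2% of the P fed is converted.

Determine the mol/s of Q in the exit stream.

P reacted = 0.512 × 60.73 = 31.09 mol/s; ν_P = −1, so ξ = 31.09/1 = 31.09 mol/s.
Outlet amounts (n = n₀ + ν ξ):
  P: 60.73 − 1(31.09) = 29.64
  Q: 506.5 − 3(31.09) = 413.2
  R: 0 + 2(31.09) = 62.19

413 mol/s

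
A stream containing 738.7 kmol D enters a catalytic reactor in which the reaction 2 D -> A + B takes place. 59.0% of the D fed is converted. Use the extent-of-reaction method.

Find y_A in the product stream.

0.295

D reacted = 0.59 × 738.7 = 435.8 kmol; ν_D = −2, so ξ = 435.8/2 = 217.9 kmol.
Outlet amounts (n = n₀ + ν ξ):
  D: 738.7 − 2(217.9) = 302.9
  A: 0 + 1(217.9) = 217.9
  B: 0 + 1(217.9) = 217.9
Total out = 738.7 kmol; y_A = 217.9 / 738.7 = 0.295.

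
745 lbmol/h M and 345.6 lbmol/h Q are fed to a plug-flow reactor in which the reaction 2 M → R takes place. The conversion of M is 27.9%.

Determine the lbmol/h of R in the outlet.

M reacted = 0.279 × 745 = 207.9 lbmol/h; ν_M = −2, so ξ = 207.9/2 = 103.9 lbmol/h.
Outlet amounts (n = n₀ + ν ξ):
  M: 745 − 2(103.9) = 537.1
  R: 0 + 1(103.9) = 103.9
  Q: 345.6 (inert)

104 lbmol/h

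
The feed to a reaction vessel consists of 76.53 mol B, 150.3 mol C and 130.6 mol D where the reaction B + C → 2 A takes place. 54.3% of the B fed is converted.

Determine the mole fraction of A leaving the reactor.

B reacted = 0.543 × 76.53 = 41.56 mol; ν_B = −1, so ξ = 41.56/1 = 41.56 mol.
Outlet amounts (n = n₀ + ν ξ):
  B: 76.53 − 1(41.56) = 34.97
  C: 150.3 − 1(41.56) = 108.7
  A: 0 + 2(41.56) = 83.11
  D: 130.6 (inert)
Total out = 357.4 mol; y_A = 83.11 / 357.4 = 0.2325.

0.233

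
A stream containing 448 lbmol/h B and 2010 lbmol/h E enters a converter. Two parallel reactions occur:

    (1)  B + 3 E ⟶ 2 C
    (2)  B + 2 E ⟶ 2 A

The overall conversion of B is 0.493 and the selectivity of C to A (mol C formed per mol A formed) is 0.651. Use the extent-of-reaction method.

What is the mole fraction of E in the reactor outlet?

Conversion of B: B consumed = 0.493 × 448 = 220.9 lbmol/h = 1ξ₁ + 1ξ₂.
Selectivity: 2ξ₁ / (2ξ₂) = 0.651 → ξ₁ = 0.651 ξ₂.
Substitute: (1·0.651 + 1) ξ₂ = 220.9 → ξ₂ = 133.8 lbmol/h, ξ₁ = 87.09 lbmol/h.
Outlet amounts (n = n₀ + Σ ν·ξ):
  B: 448 − 1(87.09) − 1(133.8) = 227.1
  E: 2010 − 3(87.09) − 2(133.8) = 1481
  C: 0 + 2(87.09) = 174.2
  A: 0 + 2(133.8) = 267.6
Total out = 2150 lbmol/h; y_E = 1481 / 2150 = 0.6889.

0.689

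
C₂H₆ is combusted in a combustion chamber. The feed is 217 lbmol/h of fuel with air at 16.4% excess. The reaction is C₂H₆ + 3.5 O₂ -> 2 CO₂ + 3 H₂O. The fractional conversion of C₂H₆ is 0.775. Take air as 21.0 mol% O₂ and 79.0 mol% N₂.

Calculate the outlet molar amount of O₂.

295 lbmol/h

Stoichiometric O₂ = 3.5 × 217 = 759.5 lbmol/h; O₂ fed = 759.5 × 1.164 = 884.1 lbmol/h.
N₂ fed = 884.1 × 79/21 = 3326 lbmol/h.
Fuel reacted = 0.775 × 217 → ξ = 168.2 lbmol/h.
Outlet (n = n₀ + ν ξ):
  C₂H₆: 217 − 1(168.2) = 48.82
  O₂: 884.1 − 3.5(168.2) = 295.4
  N₂: 3326 (inert)
  CO₂: 0 + 2(168.2) = 336.4
  H₂O: 0 + 3(168.2) = 504.5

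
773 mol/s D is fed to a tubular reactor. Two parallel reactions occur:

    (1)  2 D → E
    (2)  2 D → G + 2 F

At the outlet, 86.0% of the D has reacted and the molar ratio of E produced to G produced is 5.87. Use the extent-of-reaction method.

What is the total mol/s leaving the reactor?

Conversion of D: D consumed = 0.86 × 773 = 664.8 mol/s = 2ξ₁ + 2ξ₂.
Selectivity: 1ξ₁ / (1ξ₂) = 5.87 → ξ₁ = 5.87 ξ₂.
Substitute: (2·5.87 + 2) ξ₂ = 664.8 → ξ₂ = 48.38 mol/s, ξ₁ = 284 mol/s.
Outlet amounts (n = n₀ + Σ ν·ξ):
  D: 773 − 2(284) − 2(48.38) = 108.2
  E: 0 + 1(284) = 284
  G: 0 + 1(48.38) = 48.38
  F: 0 + 2(48.38) = 96.77
Total out = 108.2 + 284 + 48.38 + 96.77 = 537.4 mol/s.

537 mol/s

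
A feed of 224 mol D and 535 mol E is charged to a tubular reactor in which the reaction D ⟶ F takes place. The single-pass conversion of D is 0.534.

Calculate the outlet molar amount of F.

D reacted = 0.534 × 224 = 119.6 mol; ν_D = −1, so ξ = 119.6/1 = 119.6 mol.
Outlet amounts (n = n₀ + ν ξ):
  D: 224 − 1(119.6) = 104.4
  F: 0 + 1(119.6) = 119.6
  E: 535 (inert)

120 mol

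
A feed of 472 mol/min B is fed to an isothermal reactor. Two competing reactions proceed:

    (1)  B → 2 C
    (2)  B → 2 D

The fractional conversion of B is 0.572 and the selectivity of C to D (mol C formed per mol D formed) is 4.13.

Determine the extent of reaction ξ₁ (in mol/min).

Conversion of B: B consumed = 0.572 × 472 = 270 mol/min = 1ξ₁ + 1ξ₂.
Selectivity: 2ξ₁ / (2ξ₂) = 4.13 → ξ₁ = 4.13 ξ₂.
Substitute: (1·4.13 + 1) ξ₂ = 270 → ξ₂ = 52.63 mol/min, ξ₁ = 217.4 mol/min.
Outlet amounts (n = n₀ + Σ ν·ξ):
  B: 472 − 1(217.4) − 1(52.63) = 202
  C: 0 + 2(217.4) = 434.7
  D: 0 + 2(52.63) = 105.3

ξ₁ = 217 mol/min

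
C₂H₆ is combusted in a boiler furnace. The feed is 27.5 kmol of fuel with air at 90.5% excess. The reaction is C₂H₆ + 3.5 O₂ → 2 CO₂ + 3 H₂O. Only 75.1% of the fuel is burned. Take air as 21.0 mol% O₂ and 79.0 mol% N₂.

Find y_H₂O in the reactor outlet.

Stoichiometric O₂ = 3.5 × 27.5 = 96.25 kmol; O₂ fed = 96.25 × 1.905 = 183.4 kmol.
N₂ fed = 183.4 × 79/21 = 689.8 kmol.
Fuel reacted = 0.751 × 27.5 → ξ = 20.65 kmol.
Outlet (n = n₀ + ν ξ):
  C₂H₆: 27.5 − 1(20.65) = 6.848
  O₂: 183.4 − 3.5(20.65) = 111.1
  N₂: 689.8 (inert)
  CO₂: 0 + 2(20.65) = 41.3
  H₂O: 0 + 3(20.65) = 61.96
Total out = 911 kmol; y_H₂O = 61.96 / 911 = 0.06801.

0.068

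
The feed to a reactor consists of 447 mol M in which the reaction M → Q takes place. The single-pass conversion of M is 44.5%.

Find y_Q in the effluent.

0.445

M reacted = 0.445 × 447 = 198.9 mol; ν_M = −1, so ξ = 198.9/1 = 198.9 mol.
Outlet amounts (n = n₀ + ν ξ):
  M: 447 − 1(198.9) = 248.1
  Q: 0 + 1(198.9) = 198.9
Total out = 447 mol; y_Q = 198.9 / 447 = 0.445.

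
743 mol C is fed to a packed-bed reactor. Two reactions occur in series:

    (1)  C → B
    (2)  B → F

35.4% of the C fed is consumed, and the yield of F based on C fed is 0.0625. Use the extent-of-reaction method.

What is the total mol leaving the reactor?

743 mol

Conversion of C: C consumed = 1ξ₁ = 0.354 × 743 → ξ₁ = 263 mol.
Yield of F: 1ξ₂ / 743 = 0.0625 → ξ₂ = 46.44 mol.
Outlet amounts (n = n₀ + Σ ν·ξ):
  C: 743 − 1(263) = 480
  B: 0 + 1(263) − 1(46.44) = 216.6
  F: 0 + 1(46.44) = 46.44
Total out = 480 + 216.6 + 46.44 = 743 mol.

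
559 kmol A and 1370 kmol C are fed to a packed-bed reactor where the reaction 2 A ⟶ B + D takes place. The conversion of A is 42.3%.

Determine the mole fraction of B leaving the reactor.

A reacted = 0.423 × 559 = 236.5 kmol; ν_A = −2, so ξ = 236.5/2 = 118.2 kmol.
Outlet amounts (n = n₀ + ν ξ):
  A: 559 − 2(118.2) = 322.5
  B: 0 + 1(118.2) = 118.2
  D: 0 + 1(118.2) = 118.2
  C: 1370 (inert)
Total out = 1929 kmol; y_B = 118.2 / 1929 = 0.06129.

0.0613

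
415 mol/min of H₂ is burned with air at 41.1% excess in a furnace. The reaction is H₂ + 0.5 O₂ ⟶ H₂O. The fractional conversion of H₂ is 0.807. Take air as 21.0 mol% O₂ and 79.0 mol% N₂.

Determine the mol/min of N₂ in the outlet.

Stoichiometric O₂ = 0.5 × 415 = 207.5 mol/min; O₂ fed = 207.5 × 1.411 = 292.8 mol/min.
N₂ fed = 292.8 × 79/21 = 1101 mol/min.
Fuel reacted = 0.807 × 415 → ξ = 334.9 mol/min.
Outlet (n = n₀ + ν ξ):
  H₂: 415 − 1(334.9) = 80.09
  O₂: 292.8 − 0.5(334.9) = 125.3
  N₂: 1101 (inert)
  H₂O: 0 + 1(334.9) = 334.9

1100 mol/min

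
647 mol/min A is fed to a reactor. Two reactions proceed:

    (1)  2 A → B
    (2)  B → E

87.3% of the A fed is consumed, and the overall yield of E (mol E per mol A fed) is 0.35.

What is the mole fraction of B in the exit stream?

0.154

Conversion of A: A consumed = 2ξ₁ = 0.873 × 647 → ξ₁ = 282.4 mol/min.
Yield of E: 1ξ₂ / 647 = 0.35 → ξ₂ = 226.4 mol/min.
Outlet amounts (n = n₀ + Σ ν·ξ):
  A: 647 − 2(282.4) = 82.17
  B: 0 + 1(282.4) − 1(226.4) = 55.97
  E: 0 + 1(226.4) = 226.4
Total out = 364.6 mol/min; y_B = 55.97 / 364.6 = 0.1535.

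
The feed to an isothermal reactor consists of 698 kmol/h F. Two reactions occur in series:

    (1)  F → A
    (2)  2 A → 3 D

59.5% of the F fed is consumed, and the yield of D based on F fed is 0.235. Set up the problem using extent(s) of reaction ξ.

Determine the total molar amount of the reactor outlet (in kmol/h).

Conversion of F: F consumed = 1ξ₁ = 0.595 × 698 → ξ₁ = 415.3 kmol/h.
Yield of D: 3ξ₂ / 698 = 0.235 → ξ₂ = 54.68 kmol/h.
Outlet amounts (n = n₀ + Σ ν·ξ):
  F: 698 − 1(415.3) = 282.7
  A: 0 + 1(415.3) − 2(54.68) = 306
  D: 0 + 3(54.68) = 164
Total out = 282.7 + 306 + 164 = 752.7 kmol/h.

753 kmol/h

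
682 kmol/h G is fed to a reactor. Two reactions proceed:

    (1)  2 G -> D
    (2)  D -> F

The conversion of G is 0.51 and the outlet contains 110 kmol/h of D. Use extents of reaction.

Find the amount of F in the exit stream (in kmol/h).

63.9 kmol/h

Conversion of G: G consumed = 2ξ₁ = 0.51 × 682 → ξ₁ = 173.9 kmol/h.
D balance: n_D = 0 + 1ξ₁ − 1ξ₂ = 110 → ξ₂ = (1·173.9 − 110)/1 = 63.91 kmol/h.
Outlet amounts (n = n₀ + Σ ν·ξ):
  G: 682 − 2(173.9) = 334.2
  D: 0 + 1(173.9) − 1(63.91) = 110
  F: 0 + 1(63.91) = 63.91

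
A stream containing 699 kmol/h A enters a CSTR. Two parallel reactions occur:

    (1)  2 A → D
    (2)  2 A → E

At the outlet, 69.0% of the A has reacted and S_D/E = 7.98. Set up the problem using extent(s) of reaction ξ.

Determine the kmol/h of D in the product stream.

214 kmol/h

Conversion of A: A consumed = 0.69 × 699 = 482.3 kmol/h = 2ξ₁ + 2ξ₂.
Selectivity: 1ξ₁ / (1ξ₂) = 7.98 → ξ₁ = 7.98 ξ₂.
Substitute: (2·7.98 + 2) ξ₂ = 482.3 → ξ₂ = 26.85 kmol/h, ξ₁ = 214.3 kmol/h.
Outlet amounts (n = n₀ + Σ ν·ξ):
  A: 699 − 2(214.3) − 2(26.85) = 216.7
  D: 0 + 1(214.3) = 214.3
  E: 0 + 1(26.85) = 26.85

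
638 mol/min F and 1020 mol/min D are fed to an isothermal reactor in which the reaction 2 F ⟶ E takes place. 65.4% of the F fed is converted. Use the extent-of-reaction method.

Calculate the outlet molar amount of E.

F reacted = 0.654 × 638 = 417.3 mol/min; ν_F = −2, so ξ = 417.3/2 = 208.6 mol/min.
Outlet amounts (n = n₀ + ν ξ):
  F: 638 − 2(208.6) = 220.7
  E: 0 + 1(208.6) = 208.6
  D: 1020 (inert)

209 mol/min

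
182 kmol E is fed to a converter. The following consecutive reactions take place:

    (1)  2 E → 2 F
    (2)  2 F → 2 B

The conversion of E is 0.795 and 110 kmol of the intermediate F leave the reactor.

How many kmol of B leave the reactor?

34.7 kmol

Conversion of E: E consumed = 2ξ₁ = 0.795 × 182 → ξ₁ = 72.34 kmol.
F balance: n_F = 0 + 2ξ₁ − 2ξ₂ = 110 → ξ₂ = (2·72.34 − 110)/2 = 17.34 kmol.
Outlet amounts (n = n₀ + Σ ν·ξ):
  E: 182 − 2(72.34) = 37.31
  F: 0 + 2(72.34) − 2(17.34) = 110
  B: 0 + 2(17.34) = 34.69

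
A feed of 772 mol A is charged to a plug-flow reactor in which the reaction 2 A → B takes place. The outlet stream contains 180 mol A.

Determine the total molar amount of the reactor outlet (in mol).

For A: n = n₀ − 2ξ → 180 = 772 − 2ξ, giving ξ = 296 mol.
Outlet amounts (n = n₀ + ν ξ):
  A: 772 − 2(296) = 180
  B: 0 + 1(296) = 296
Total out = 180 + 296 = 476 mol.

476 mol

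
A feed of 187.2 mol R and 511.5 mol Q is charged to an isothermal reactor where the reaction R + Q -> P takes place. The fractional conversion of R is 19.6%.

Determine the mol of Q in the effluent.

R reacted = 0.196 × 187.2 = 36.69 mol; ν_R = −1, so ξ = 36.69/1 = 36.69 mol.
Outlet amounts (n = n₀ + ν ξ):
  R: 187.2 − 1(36.69) = 150.5
  Q: 511.5 − 1(36.69) = 474.8
  P: 0 + 1(36.69) = 36.69

475 mol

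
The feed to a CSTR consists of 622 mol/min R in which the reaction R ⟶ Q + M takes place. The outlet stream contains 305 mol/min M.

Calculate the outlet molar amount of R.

317 mol/min

For M: n = n₀ + 1ξ → 305 = 0 + 1ξ, giving ξ = 305 mol/min.
Outlet amounts (n = n₀ + ν ξ):
  R: 622 − 1(305) = 317
  Q: 0 + 1(305) = 305
  M: 0 + 1(305) = 305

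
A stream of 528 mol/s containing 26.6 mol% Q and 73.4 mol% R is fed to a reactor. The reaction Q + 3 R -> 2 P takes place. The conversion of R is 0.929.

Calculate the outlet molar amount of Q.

20.4 mol/s

R reacted = 0.929 × 387.6 = 360 mol/s; ν_R = −3, so ξ = 360/3 = 120 mol/s.
Outlet amounts (n = n₀ + ν ξ):
  Q: 140.4 − 1(120) = 20.44
  R: 387.6 − 3(120) = 27.52
  P: 0 + 2(120) = 240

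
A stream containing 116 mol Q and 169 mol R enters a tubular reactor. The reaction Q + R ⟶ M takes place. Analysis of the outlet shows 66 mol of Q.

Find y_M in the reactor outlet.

For Q: n = n₀ − 1ξ → 66 = 116 − 1ξ, giving ξ = 50 mol.
Outlet amounts (n = n₀ + ν ξ):
  Q: 116 − 1(50) = 66
  R: 169 − 1(50) = 119
  M: 0 + 1(50) = 50
Total out = 235 mol; y_M = 50 / 235 = 0.2128.

0.213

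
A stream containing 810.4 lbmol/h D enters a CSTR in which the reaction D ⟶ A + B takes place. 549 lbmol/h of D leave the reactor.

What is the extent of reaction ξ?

For D: n = n₀ − 1ξ → 549 = 810.4 − 1ξ, giving ξ = 261.4 lbmol/h.
Outlet amounts (n = n₀ + ν ξ):
  D: 810.4 − 1(261.4) = 549
  A: 0 + 1(261.4) = 261.4
  B: 0 + 1(261.4) = 261.4

ξ = 261 lbmol/h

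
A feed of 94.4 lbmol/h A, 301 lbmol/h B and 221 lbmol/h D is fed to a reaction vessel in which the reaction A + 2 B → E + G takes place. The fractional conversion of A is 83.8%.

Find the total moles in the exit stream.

537 lbmol/h

A reacted = 0.838 × 94.4 = 79.11 lbmol/h; ν_A = −1, so ξ = 79.11/1 = 79.11 lbmol/h.
Outlet amounts (n = n₀ + ν ξ):
  A: 94.4 − 1(79.11) = 15.29
  B: 301 − 2(79.11) = 142.8
  E: 0 + 1(79.11) = 79.11
  G: 0 + 1(79.11) = 79.11
  D: 221 (inert)
Total out = 15.29 + 142.8 + 79.11 + 79.11 + 221 = 537.3 lbmol/h.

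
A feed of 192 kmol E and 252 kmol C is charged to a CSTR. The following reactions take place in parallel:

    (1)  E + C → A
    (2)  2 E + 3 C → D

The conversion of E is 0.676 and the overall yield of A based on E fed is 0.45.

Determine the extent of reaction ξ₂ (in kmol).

Yield of A: 1ξ₁ / 192 = 0.45 → ξ₁ = 86.4 kmol.
Conversion of E: 1ξ₁ + 2ξ₂ = 0.676 × 192 = 129.8 → ξ₂ = 21.7 kmol.
Outlet amounts (n = n₀ + Σ ν·ξ):
  E: 192 − 1(86.4) − 2(21.7) = 62.21
  C: 252 − 1(86.4) − 3(21.7) = 100.5
  A: 0 + 1(86.4) = 86.4
  D: 0 + 1(21.7) = 21.7

ξ₂ = 21.7 kmol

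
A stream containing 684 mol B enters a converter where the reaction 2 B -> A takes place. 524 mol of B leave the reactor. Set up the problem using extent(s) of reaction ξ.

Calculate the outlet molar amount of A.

80 mol

For B: n = n₀ − 2ξ → 524 = 684 − 2ξ, giving ξ = 80 mol.
Outlet amounts (n = n₀ + ν ξ):
  B: 684 − 2(80) = 524
  A: 0 + 1(80) = 80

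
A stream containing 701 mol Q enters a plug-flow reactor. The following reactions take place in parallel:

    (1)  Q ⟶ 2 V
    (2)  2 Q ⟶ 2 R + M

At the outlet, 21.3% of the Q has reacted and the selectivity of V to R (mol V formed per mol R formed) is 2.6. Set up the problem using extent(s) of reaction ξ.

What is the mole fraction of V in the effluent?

Conversion of Q: Q consumed = 0.213 × 701 = 149.3 mol = 1ξ₁ + 2ξ₂.
Selectivity: 2ξ₁ / (2ξ₂) = 2.6 → ξ₁ = 2.6 ξ₂.
Substitute: (1·2.6 + 2) ξ₂ = 149.3 → ξ₂ = 32.46 mol, ξ₁ = 84.39 mol.
Outlet amounts (n = n₀ + Σ ν·ξ):
  Q: 701 − 1(84.39) − 2(32.46) = 551.7
  V: 0 + 2(84.39) = 168.8
  R: 0 + 2(32.46) = 64.92
  M: 0 + 1(32.46) = 32.46
Total out = 817.9 mol; y_V = 168.8 / 817.9 = 0.2064.

0.206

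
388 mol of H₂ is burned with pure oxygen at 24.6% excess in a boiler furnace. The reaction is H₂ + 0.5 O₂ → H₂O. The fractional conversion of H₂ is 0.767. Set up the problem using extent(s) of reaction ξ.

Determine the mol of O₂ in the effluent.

92.9 mol

Stoichiometric O₂ = 0.5 × 388 = 194 mol; O₂ fed = 194 × 1.246 = 241.7 mol.
Fuel reacted = 0.767 × 388 → ξ = 297.6 mol.
Outlet (n = n₀ + ν ξ):
  H₂: 388 − 1(297.6) = 90.4
  O₂: 241.7 − 0.5(297.6) = 92.93
  H₂O: 0 + 1(297.6) = 297.6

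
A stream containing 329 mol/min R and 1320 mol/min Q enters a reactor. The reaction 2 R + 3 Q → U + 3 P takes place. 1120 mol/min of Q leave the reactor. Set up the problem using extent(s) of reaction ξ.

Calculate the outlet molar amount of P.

For Q: n = n₀ − 3ξ → 1120 = 1320 − 3ξ, giving ξ = 66.67 mol/min.
Outlet amounts (n = n₀ + ν ξ):
  R: 329 − 2(66.67) = 195.7
  Q: 1320 − 3(66.67) = 1120
  U: 0 + 1(66.67) = 66.67
  P: 0 + 3(66.67) = 200

200 mol/min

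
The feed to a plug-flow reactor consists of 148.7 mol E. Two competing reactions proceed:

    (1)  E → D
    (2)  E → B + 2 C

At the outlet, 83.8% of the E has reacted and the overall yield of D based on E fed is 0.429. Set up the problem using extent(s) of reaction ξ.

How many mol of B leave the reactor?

Yield of D: 1ξ₁ / 148.7 = 0.429 → ξ₁ = 63.79 mol.
Conversion of E: 1ξ₁ + 1ξ₂ = 0.838 × 148.7 = 124.6 → ξ₂ = 60.82 mol.
Outlet amounts (n = n₀ + Σ ν·ξ):
  E: 148.7 − 1(63.79) − 1(60.82) = 24.09
  D: 0 + 1(63.79) = 63.79
  B: 0 + 1(60.82) = 60.82
  C: 0 + 2(60.82) = 121.6

60.8 mol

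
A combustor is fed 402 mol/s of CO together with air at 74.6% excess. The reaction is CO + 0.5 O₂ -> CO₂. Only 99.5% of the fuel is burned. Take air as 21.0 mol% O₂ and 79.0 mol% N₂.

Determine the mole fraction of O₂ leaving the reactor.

Stoichiometric O₂ = 0.5 × 402 = 201 mol/s; O₂ fed = 201 × 1.746 = 350.9 mol/s.
N₂ fed = 350.9 × 79/21 = 1320 mol/s.
Fuel reacted = 0.995 × 402 → ξ = 400 mol/s.
Outlet (n = n₀ + ν ξ):
  CO: 402 − 1(400) = 2.01
  O₂: 350.9 − 0.5(400) = 151
  N₂: 1320 (inert)
  CO₂: 0 + 1(400) = 400
Total out = 1873 mol/s; y_O₂ = 151 / 1873 = 0.08059.

0.0806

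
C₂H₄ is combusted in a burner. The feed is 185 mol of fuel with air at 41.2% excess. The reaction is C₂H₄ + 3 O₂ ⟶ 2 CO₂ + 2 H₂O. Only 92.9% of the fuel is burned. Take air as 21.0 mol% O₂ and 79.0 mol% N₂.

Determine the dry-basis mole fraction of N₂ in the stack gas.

Stoichiometric O₂ = 3 × 185 = 555 mol; O₂ fed = 555 × 1.412 = 783.7 mol.
N₂ fed = 783.7 × 79/21 = 2948 mol.
Fuel reacted = 0.929 × 185 → ξ = 171.9 mol.
Outlet (n = n₀ + ν ξ):
  C₂H₄: 185 − 1(171.9) = 13.13
  O₂: 783.7 − 3(171.9) = 268.1
  N₂: 2948 (inert)
  CO₂: 0 + 2(171.9) = 343.7
  H₂O: 0 + 2(171.9) = 343.7
Dry total = 3573 mol; y_N₂ (dry) = 2948 / 3573 = 0.8251.

0.825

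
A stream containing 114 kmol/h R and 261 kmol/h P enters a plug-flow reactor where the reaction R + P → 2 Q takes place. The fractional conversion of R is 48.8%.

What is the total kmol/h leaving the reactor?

375 kmol/h

R reacted = 0.488 × 114 = 55.63 kmol/h; ν_R = −1, so ξ = 55.63/1 = 55.63 kmol/h.
Outlet amounts (n = n₀ + ν ξ):
  R: 114 − 1(55.63) = 58.37
  P: 261 − 1(55.63) = 205.4
  Q: 0 + 2(55.63) = 111.3
Total out = 58.37 + 205.4 + 111.3 = 375 kmol/h.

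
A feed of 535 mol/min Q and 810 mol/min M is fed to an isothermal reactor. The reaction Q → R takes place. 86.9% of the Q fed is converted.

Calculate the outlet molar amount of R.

465 mol/min

Q reacted = 0.869 × 535 = 464.9 mol/min; ν_Q = −1, so ξ = 464.9/1 = 464.9 mol/min.
Outlet amounts (n = n₀ + ν ξ):
  Q: 535 − 1(464.9) = 70.08
  R: 0 + 1(464.9) = 464.9
  M: 810 (inert)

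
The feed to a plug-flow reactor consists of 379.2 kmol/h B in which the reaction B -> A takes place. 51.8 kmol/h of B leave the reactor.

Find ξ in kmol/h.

ξ = 327 kmol/h

For B: n = n₀ − 1ξ → 51.8 = 379.2 − 1ξ, giving ξ = 327.4 kmol/h.
Outlet amounts (n = n₀ + ν ξ):
  B: 379.2 − 1(327.4) = 51.8
  A: 0 + 1(327.4) = 327.4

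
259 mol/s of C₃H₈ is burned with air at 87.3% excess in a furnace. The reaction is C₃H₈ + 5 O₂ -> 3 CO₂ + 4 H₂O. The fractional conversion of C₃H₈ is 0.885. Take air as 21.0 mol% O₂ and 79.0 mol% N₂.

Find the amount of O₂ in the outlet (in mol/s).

Stoichiometric O₂ = 5 × 259 = 1295 mol/s; O₂ fed = 1295 × 1.873 = 2426 mol/s.
N₂ fed = 2426 × 79/21 = 9125 mol/s.
Fuel reacted = 0.885 × 259 → ξ = 229.2 mol/s.
Outlet (n = n₀ + ν ξ):
  C₃H₈: 259 − 1(229.2) = 29.78
  O₂: 2426 − 5(229.2) = 1279
  N₂: 9125 (inert)
  CO₂: 0 + 3(229.2) = 687.6
  H₂O: 0 + 4(229.2) = 916.9

1280 mol/s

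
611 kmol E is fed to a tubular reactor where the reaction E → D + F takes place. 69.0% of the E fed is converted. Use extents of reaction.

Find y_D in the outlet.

E reacted = 0.69 × 611 = 421.6 kmol; ν_E = −1, so ξ = 421.6/1 = 421.6 kmol.
Outlet amounts (n = n₀ + ν ξ):
  E: 611 − 1(421.6) = 189.4
  D: 0 + 1(421.6) = 421.6
  F: 0 + 1(421.6) = 421.6
Total out = 1033 kmol; y_D = 421.6 / 1033 = 0.4083.

0.408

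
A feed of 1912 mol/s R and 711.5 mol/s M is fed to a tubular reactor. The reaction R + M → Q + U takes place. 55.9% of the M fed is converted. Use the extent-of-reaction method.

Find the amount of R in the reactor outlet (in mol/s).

1510 mol/s

M reacted = 0.559 × 711.5 = 397.7 mol/s; ν_M = −1, so ξ = 397.7/1 = 397.7 mol/s.
Outlet amounts (n = n₀ + ν ξ):
  R: 1912 − 1(397.7) = 1514
  M: 711.5 − 1(397.7) = 313.8
  Q: 0 + 1(397.7) = 397.7
  U: 0 + 1(397.7) = 397.7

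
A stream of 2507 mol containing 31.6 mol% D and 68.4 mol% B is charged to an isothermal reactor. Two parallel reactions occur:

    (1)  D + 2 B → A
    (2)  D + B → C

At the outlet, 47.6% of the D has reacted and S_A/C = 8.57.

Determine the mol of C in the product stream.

39.4 mol

Conversion of D: D consumed = 0.476 × 792.2 = 377.1 mol = 1ξ₁ + 1ξ₂.
Selectivity: 1ξ₁ / (1ξ₂) = 8.57 → ξ₁ = 8.57 ξ₂.
Substitute: (1·8.57 + 1) ξ₂ = 377.1 → ξ₂ = 39.4 mol, ξ₁ = 337.7 mol.
Outlet amounts (n = n₀ + Σ ν·ξ):
  D: 792.2 − 1(337.7) − 1(39.4) = 415.1
  B: 1715 − 2(337.7) − 1(39.4) = 1000
  A: 0 + 1(337.7) = 337.7
  C: 0 + 1(39.4) = 39.4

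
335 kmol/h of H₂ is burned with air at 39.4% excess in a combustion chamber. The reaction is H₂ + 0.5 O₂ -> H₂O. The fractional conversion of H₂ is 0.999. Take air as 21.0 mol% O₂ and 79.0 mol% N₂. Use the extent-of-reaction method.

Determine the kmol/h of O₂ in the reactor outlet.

66.2 kmol/h

Stoichiometric O₂ = 0.5 × 335 = 167.5 kmol/h; O₂ fed = 167.5 × 1.394 = 233.5 kmol/h.
N₂ fed = 233.5 × 79/21 = 878.4 kmol/h.
Fuel reacted = 0.999 × 335 → ξ = 334.7 kmol/h.
Outlet (n = n₀ + ν ξ):
  H₂: 335 − 1(334.7) = 0.335
  O₂: 233.5 − 0.5(334.7) = 66.16
  N₂: 878.4 (inert)
  H₂O: 0 + 1(334.7) = 334.7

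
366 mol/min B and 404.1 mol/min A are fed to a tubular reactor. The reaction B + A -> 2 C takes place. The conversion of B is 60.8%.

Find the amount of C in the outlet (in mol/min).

B reacted = 0.608 × 366 = 222.5 mol/min; ν_B = −1, so ξ = 222.5/1 = 222.5 mol/min.
Outlet amounts (n = n₀ + ν ξ):
  B: 366 − 1(222.5) = 143.5
  A: 404.1 − 1(222.5) = 181.6
  C: 0 + 2(222.5) = 445.1

445 mol/min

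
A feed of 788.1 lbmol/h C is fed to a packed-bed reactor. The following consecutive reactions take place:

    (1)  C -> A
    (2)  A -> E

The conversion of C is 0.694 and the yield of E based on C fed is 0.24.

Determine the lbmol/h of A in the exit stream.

358 lbmol/h

Conversion of C: C consumed = 1ξ₁ = 0.694 × 788.1 → ξ₁ = 546.9 lbmol/h.
Yield of E: 1ξ₂ / 788.1 = 0.24 → ξ₂ = 189.1 lbmol/h.
Outlet amounts (n = n₀ + Σ ν·ξ):
  C: 788.1 − 1(546.9) = 241.2
  A: 0 + 1(546.9) − 1(189.1) = 357.8
  E: 0 + 1(189.1) = 189.1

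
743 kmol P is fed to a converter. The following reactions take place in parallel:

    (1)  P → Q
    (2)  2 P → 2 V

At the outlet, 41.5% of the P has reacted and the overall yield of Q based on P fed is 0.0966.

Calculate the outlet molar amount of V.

237 kmol

Yield of Q: 1ξ₁ / 743 = 0.0966 → ξ₁ = 71.77 kmol.
Conversion of P: 1ξ₁ + 2ξ₂ = 0.415 × 743 = 308.3 → ξ₂ = 118.3 kmol.
Outlet amounts (n = n₀ + Σ ν·ξ):
  P: 743 − 1(71.77) − 2(118.3) = 434.7
  Q: 0 + 1(71.77) = 71.77
  V: 0 + 2(118.3) = 236.6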